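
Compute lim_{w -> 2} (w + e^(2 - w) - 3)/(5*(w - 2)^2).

Direct substitution gives 0/0.
Apply L'Hôpital: lim (1 - e^(2 - w))/(10*w - 20), still 0/0.
After 2 applications of L'Hôpital's rule the quotient is (e^(2 - w))/(10); substituting w = 2 gives 1/10.

1/10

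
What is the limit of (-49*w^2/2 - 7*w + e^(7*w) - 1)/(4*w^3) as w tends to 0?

343/24

Direct substitution gives 0/0.
Apply L'Hôpital: lim (-49*w + 7*e^(7*w) - 7)/(12*w^2), still 0/0.
Apply L'Hôpital: lim (49*e^(7*w) - 49)/(24*w), still 0/0.
After 3 applications of L'Hôpital's rule the quotient is (343*e^(7*w))/(24); substituting w = 0 gives 343/24.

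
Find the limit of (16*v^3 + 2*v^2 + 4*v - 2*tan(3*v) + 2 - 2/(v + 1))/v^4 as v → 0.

-2

Substitution gives 0/0 (the numerator vanishes to order 4).
Expand each term to order v^4: the coefficient of v^4 in -2·1/(1 + v) is -2 and in -2·tan(3v) is 0.
Lower-order terms cancel with the polynomial part, so the numerator is (-2)·v^4 + o(v^4), and the limit is (-2)/(1) = -2.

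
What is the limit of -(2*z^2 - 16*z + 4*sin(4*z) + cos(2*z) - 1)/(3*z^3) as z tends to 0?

128/9

Substitution gives 0/0 (the numerator vanishes to order 3).
Expand each term to order z^3: the coefficient of z^3 in 4·sin(4z) is -128/3 and in cos(2z) is 0.
Lower-order terms cancel with the polynomial part, so the numerator is (-128/3)·z^3 + o(z^3), and the limit is (-128/3)/(-3) = 128/9.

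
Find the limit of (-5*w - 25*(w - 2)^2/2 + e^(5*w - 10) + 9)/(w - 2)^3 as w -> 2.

125/6

Direct substitution gives 0/0.
Apply L'Hôpital: lim (-25*w + 5*e^(5*w - 10) + 45)/(3*(w - 2)^2), still 0/0.
Apply L'Hôpital: lim (25*e^(5*w - 10) - 25)/(6*w - 12), still 0/0.
After 3 applications of L'Hôpital's rule the quotient is (125*e^(5*w - 10))/(6); substituting w = 2 gives 125/6.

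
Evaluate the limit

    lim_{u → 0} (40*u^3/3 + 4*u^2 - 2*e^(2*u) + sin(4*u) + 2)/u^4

Substitution gives 0/0; apply L'Hôpital's rule 4 times.
After differentiating numerator and denominator 4 times the quotient is (-32*e^(2*u) + 256*sin(4*u))/(24); at u = 0 this is -4/3.

-4/3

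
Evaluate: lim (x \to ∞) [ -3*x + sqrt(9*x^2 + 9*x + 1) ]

This has the form ∞ − ∞. Multiply and divide by the conjugate √(9*x^2 + 9*x + 1) + 3x.
That gives (9x + 1) / (√(9*x^2 + 9*x + 1) + 3x).
Divide numerator and denominator by x: the limit is 9/(2·3) = 3/2.

3/2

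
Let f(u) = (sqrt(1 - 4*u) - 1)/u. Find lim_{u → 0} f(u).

A 0/0 form; rationalise with √(1 - 4u) + √1. This collapses the numerator to -4u, leaving -4/(√(1 - 4u) + √1) → -4/(2√1) = -2.

-2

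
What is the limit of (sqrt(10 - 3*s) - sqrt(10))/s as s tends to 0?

-3*√(10)/20

Substitution gives 0/0. Multiply numerator and denominator by the conjugate √(10 - 3s) + √10.
The numerator becomes (10 - 3s) − 10 = -3s, so the expression simplifies to -3/(√(10 - 3s) + √10).
Letting s → 0 gives -3/(2√10) = -3*√(10)/20.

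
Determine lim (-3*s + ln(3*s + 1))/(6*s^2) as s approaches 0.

-3/4

Direct substitution gives 0/0.
Apply L'Hôpital: lim (-3 + 3/(3*s + 1))/(12*s), still 0/0.
After 2 applications of L'Hôpital's rule the quotient is (-9/(3*s + 1)^2)/(12); substituting s = 0 gives -3/4.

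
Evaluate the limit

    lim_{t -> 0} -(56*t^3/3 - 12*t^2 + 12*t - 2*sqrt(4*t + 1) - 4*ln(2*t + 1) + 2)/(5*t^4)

Substitution gives 0/0 (the numerator vanishes to order 4).
Expand each term to order t^4: the coefficient of t^4 in -2·√(1 + 4t) is 20 and in -4·ln(1 + 2t) is 16.
Lower-order terms cancel with the polynomial part, so the numerator is (36)·t^4 + o(t^4), and the limit is (36)/(-5) = -36/5.

-36/5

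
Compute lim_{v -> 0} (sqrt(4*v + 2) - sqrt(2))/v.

Substitution gives 0/0. Multiply numerator and denominator by the conjugate √(2 + 4v) + √2.
The numerator becomes (2 + 4v) − 2 = 4v, so the expression simplifies to 4/(√(2 + 4v) + √2).
Letting v → 0 gives 4/(2√2) = √(2).

√(2)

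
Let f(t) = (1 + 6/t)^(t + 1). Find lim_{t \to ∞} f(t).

Write it as [(1 + 6/t)^t]^(1) · (1 + 6/t)^(1). The bracketed term tends to e^(6) and the second factor to 1, so the limit is e^(6).

e^(6)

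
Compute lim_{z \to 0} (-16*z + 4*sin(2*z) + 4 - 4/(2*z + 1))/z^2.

Substitution gives 0/0; apply L'Hôpital's rule 2 times.
After differentiating numerator and denominator 2 times the quotient is (-16*sin(2*z) - 32/(2*z + 1)^3)/(2); at z = 0 this is -16.

-16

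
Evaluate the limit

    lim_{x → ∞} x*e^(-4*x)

Write as x^1/e^{4x}, an ∞/∞ form.
Exponential growth dominates any polynomial, so repeated L'Hôpital (or the standard result) gives 0.

0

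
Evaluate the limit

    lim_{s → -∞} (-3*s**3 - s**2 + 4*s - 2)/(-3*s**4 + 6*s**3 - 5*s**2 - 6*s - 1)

The denominator has degree 4 and the numerator degree 3. Dividing numerator and denominator by s^4 sends every term to 0 except the leading denominator term, so the limit is 0.

0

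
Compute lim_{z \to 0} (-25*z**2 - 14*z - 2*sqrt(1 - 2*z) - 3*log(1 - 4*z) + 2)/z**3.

Substitution gives 0/0 (the numerator vanishes to order 3).
Expand each term to order z^3: the coefficient of z^3 in -3·ln(1 - 4z) is 64 and in -2·√(1 - 2z) is 1.
Lower-order terms cancel with the polynomial part, so the numerator is (65)·z^3 + o(z^3), and the limit is (65)/(1) = 65.

65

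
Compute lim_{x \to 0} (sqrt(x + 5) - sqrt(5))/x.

√(5)/10

A 0/0 form; rationalise with √(5 + x) + √5. This collapses the numerator to x, leaving 1/(√(5 + x) + √5) → 1/(2√5) = √(5)/10.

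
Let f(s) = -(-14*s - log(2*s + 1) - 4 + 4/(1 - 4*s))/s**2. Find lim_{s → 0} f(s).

Substitution gives 0/0 (the numerator vanishes to order 2).
Expand each term to order s^2: the coefficient of s^2 in −ln(1 + 2s) is 2 and in 4·1/(1 - 4s) is 64.
Lower-order terms cancel with the polynomial part, so the numerator is (66)·s^2 + o(s^2), and the limit is (66)/(-1) = -66.

-66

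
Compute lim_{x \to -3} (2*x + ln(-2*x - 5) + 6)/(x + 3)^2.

-2

Direct substitution gives 0/0.
Apply L'Hôpital: lim (2 - 2/(-2*x - 5))/(2*x + 6), still 0/0.
After 2 applications of L'Hôpital's rule the quotient is (-4/(-2*x - 5)^2)/(2); substituting x = -3 gives -2.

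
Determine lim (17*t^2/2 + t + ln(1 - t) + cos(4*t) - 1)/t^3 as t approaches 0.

-1/3

Substitution gives 0/0; apply L'Hôpital's rule 3 times.
After differentiating numerator and denominator 3 times the quotient is (64*sin(4*t) + 2/(t - 1)^3)/(6); at t = 0 this is -1/3.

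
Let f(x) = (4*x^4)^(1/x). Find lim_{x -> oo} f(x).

1

Base → ∞ and exponent → 0: an ∞^0 form.
Take logs: (1/x)·ln(4·x^4) = (ln 4 + 4·ln x)/x → 0.
So the limit is e^0 = 1.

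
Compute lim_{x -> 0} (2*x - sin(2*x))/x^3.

Direct substitution gives 0/0.
Apply L'Hôpital: lim (2 - 2*cos(2*x))/(3*x^2), still 0/0.
Apply L'Hôpital: lim (4*sin(2*x))/(6*x), still 0/0.
After 3 applications of L'Hôpital's rule the quotient is (8*cos(2*x))/(6); substituting x = 0 gives 4/3.

4/3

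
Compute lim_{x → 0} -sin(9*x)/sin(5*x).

Substitution gives 0/0.
Divide numerator and denominator by x: sin(9x)/x → 9 and sin(5x)/x → 5, so the limit is -1·9/5 = -9/5.

-9/5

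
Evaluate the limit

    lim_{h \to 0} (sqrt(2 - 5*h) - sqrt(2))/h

A 0/0 form; rationalise with √(2 - 5h) + √2. This collapses the numerator to -5h, leaving -5/(√(2 - 5h) + √2) → -5/(2√2) = -5*√(2)/4.

-5*√(2)/4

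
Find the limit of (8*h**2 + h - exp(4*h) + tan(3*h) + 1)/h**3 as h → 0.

Substitution gives 0/0; apply L'Hôpital's rule 3 times.
After differentiating numerator and denominator 3 times the quotient is (-64*e^(4*h) + 162*tan(3*h)^4 + 216*tan(3*h)^2 + 54)/(6); at h = 0 this is -5/3.

-5/3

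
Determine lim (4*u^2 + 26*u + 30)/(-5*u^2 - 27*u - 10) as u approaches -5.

Since u = -5 makes numerator and denominator zero, (u + 5) divides both.
Cancelling it gives (4*u + 6)/(-5*u - 2); now plug in u = -5 to get -14/23.

-14/23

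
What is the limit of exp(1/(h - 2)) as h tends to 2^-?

0

As h → 2⁻, 1/(h - 2) → −∞, so e^(1/(h - 2)) → 0.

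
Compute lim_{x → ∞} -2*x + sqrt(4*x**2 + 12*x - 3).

An ∞ − ∞ form. Rationalising with the conjugate, the difference becomes (12x - 3) / (√(4*x^2 + 12*x - 3) + 2x).
For large x the denominator behaves like 2·2x, so the quotient tends to 12/4 = 3.

3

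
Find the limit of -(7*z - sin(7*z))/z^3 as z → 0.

Direct substitution gives 0/0.
Apply L'Hôpital: lim (7 - 7*cos(7*z))/(-3*z^2), still 0/0.
Apply L'Hôpital: lim (49*sin(7*z))/(-6*z), still 0/0.
After 3 applications of L'Hôpital's rule the quotient is (343*cos(7*z))/(-6); substituting z = 0 gives -343/6.

-343/6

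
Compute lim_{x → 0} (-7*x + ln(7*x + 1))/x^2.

-49/2

Direct substitution gives 0/0.
Apply L'Hôpital: lim (-7 + 7/(7*x + 1))/(2*x), still 0/0.
After 2 applications of L'Hôpital's rule the quotient is (-49/(7*x + 1)^2)/(2); substituting x = 0 gives -49/2.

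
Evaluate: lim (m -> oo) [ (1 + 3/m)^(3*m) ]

e^(9)

Let L be the limit and take ln: ln L = lim (3m)·ln(1 + 3/m) = lim (3m)·(3/m + O(1/m²)) = 9.
Hence L = e^(9).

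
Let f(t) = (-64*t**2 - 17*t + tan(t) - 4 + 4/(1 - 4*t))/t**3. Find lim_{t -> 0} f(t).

Substitution gives 0/0; apply L'Hôpital's rule 3 times.
After differentiating numerator and denominator 3 times the quotient is (6*tan(t)^2/cos(t)^2 + 2/cos(t)^2 + 1536/(4*t - 1)^4)/(6); at t = 0 this is 769/3.

769/3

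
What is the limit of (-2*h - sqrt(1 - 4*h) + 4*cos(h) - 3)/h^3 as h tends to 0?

4

Substitution gives 0/0 (the numerator vanishes to order 3).
Expand each term to order h^3: the coefficient of h^3 in 4·cos(h) is 0 and in −√(1 - 4h) is 4.
Lower-order terms cancel with the polynomial part, so the numerator is (4)·h^3 + o(h^3), and the limit is (4)/(1) = 4.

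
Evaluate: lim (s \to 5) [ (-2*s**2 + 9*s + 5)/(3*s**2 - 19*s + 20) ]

Since s = 5 makes numerator and denominator zero, (s - 5) divides both.
Cancelling it gives (-2*s - 1)/(3*s - 4); now plug in s = 5 to get -1.

-1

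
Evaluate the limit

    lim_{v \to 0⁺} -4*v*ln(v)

This is a 0·(−∞) form. Rewrite as -4·ln(v) / v^(−1) and apply L'Hôpital:
the derivative quotient is -4·(1/v) / (−1·v^(−2)) = (4/1)·v^1 → 0.

0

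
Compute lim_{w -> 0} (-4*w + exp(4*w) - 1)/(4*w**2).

2

Direct substitution gives 0/0.
Apply L'Hôpital: lim (4*e^(4*w) - 4)/(8*w), still 0/0.
After 2 applications of L'Hôpital's rule the quotient is (16*e^(4*w))/(8); substituting w = 0 gives 2.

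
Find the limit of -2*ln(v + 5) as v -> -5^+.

As v → -5⁺, v + 5 → 0⁺ and ln(v + 5) → −∞.
Multiplying by -2 gives ∞.

∞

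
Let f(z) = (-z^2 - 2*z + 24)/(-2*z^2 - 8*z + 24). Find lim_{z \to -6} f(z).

5/8

Since z = -6 makes numerator and denominator zero, (z + 6) divides both.
Cancelling it gives (4 - z)/(4 - 2*z); now plug in z = -6 to get 5/8.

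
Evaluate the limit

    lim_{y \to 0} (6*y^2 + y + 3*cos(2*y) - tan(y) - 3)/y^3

-1/3

Substitution gives 0/0; apply L'Hôpital's rule 3 times.
After differentiating numerator and denominator 3 times the quotient is (24*sin(2*y) - 6*tan(y)^4 - 8*tan(y)^2 - 2)/(6); at y = 0 this is -1/3.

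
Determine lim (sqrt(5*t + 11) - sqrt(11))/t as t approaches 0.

5*√(11)/22

Substitution gives 0/0. Multiply numerator and denominator by the conjugate √(11 + 5t) + √11.
The numerator becomes (11 + 5t) − 11 = 5t, so the expression simplifies to 5/(√(11 + 5t) + √11).
Letting t → 0 gives 5/(2√11) = 5*√(11)/22.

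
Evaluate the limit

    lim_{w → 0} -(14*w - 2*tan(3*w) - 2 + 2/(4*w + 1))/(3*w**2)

Substitution gives 0/0; apply L'Hôpital's rule 2 times.
After differentiating numerator and denominator 2 times the quotient is (-36*tan(3*w)/cos(3*w)^2 + 64/(4*w + 1)^3)/(-6); at w = 0 this is -32/3.

-32/3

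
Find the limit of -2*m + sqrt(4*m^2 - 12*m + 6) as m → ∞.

An ∞ − ∞ form. Rationalising with the conjugate, the difference becomes (-12m + 6) / (√(4*m^2 - 12*m + 6) + 2m).
For large m the denominator behaves like 2·2m, so the quotient tends to -12/4 = -3.

-3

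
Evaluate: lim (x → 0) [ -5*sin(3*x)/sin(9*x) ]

Substitution gives 0/0.
Divide numerator and denominator by x: sin(3x)/x → 3 and sin(9x)/x → 9, so the limit is -5·3/9 = -5/3.

-5/3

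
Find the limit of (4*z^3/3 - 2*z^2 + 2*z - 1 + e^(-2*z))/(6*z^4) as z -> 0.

Direct substitution gives 0/0.
Apply L'Hôpital: lim (4*z^2 - 4*z + 2 - 2*e^(-2*z))/(24*z^3), still 0/0.
Apply L'Hôpital: lim (8*z - 4 + 4*e^(-2*z))/(72*z^2), still 0/0.
Apply L'Hôpital: lim (8 - 8*e^(-2*z))/(144*z), still 0/0.
After 4 applications of L'Hôpital's rule the quotient is (16*e^(-2*z))/(144); substituting z = 0 gives 1/9.

1/9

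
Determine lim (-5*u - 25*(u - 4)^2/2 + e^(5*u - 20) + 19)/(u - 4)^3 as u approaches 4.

125/6

Direct substitution gives 0/0.
Apply L'Hôpital: lim (-25*u + 5*e^(5*u - 20) + 95)/(3*(u - 4)^2), still 0/0.
Apply L'Hôpital: lim (25*e^(5*u - 20) - 25)/(6*u - 24), still 0/0.
After 3 applications of L'Hôpital's rule the quotient is (125*e^(5*u - 20))/(6); substituting u = 4 gives 125/6.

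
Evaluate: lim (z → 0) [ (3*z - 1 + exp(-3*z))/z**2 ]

9/2

Direct substitution gives 0/0.
Apply L'Hôpital: lim (3 - 3*e^(-3*z))/(2*z), still 0/0.
After 2 applications of L'Hôpital's rule the quotient is (9*e^(-3*z))/(2); substituting z = 0 gives 9/2.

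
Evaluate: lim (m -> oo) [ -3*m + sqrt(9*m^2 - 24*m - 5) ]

An ∞ − ∞ form. Rationalising with the conjugate, the difference becomes (-24m - 5) / (√(9*m^2 - 24*m - 5) + 3m).
For large m the denominator behaves like 2·3m, so the quotient tends to -24/6 = -4.

-4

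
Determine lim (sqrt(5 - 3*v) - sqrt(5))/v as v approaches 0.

Substitution gives 0/0. Multiply numerator and denominator by the conjugate √(5 - 3v) + √5.
The numerator becomes (5 - 3v) − 5 = -3v, so the expression simplifies to -3/(√(5 - 3v) + √5).
Letting v → 0 gives -3/(2√5) = -3*√(5)/10.

-3*√(5)/10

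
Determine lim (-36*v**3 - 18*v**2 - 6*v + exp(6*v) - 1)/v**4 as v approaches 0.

Direct substitution gives 0/0.
Apply L'Hôpital: lim (-108*v^2 - 36*v + 6*e^(6*v) - 6)/(4*v^3), still 0/0.
Apply L'Hôpital: lim (-216*v + 36*e^(6*v) - 36)/(12*v^2), still 0/0.
Apply L'Hôpital: lim (216*e^(6*v) - 216)/(24*v), still 0/0.
After 4 applications of L'Hôpital's rule the quotient is (1296*e^(6*v))/(24); substituting v = 0 gives 54.

54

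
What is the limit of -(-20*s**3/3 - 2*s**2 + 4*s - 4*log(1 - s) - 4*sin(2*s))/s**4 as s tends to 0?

-1

Substitution gives 0/0 (the numerator vanishes to order 4).
Expand each term to order s^4: the coefficient of s^4 in -4·sin(2s) is 0 and in -4·ln(1 - s) is 1.
Lower-order terms cancel with the polynomial part, so the numerator is (1)·s^4 + o(s^4), and the limit is (1)/(-1) = -1.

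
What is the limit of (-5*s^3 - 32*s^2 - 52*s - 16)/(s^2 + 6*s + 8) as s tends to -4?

Direct substitution gives 0/0, so factor. Both numerator and denominator have (s + 4) as a factor.
After cancelling, the expression reduces to (-5*s^2 - 12*s - 4)/(s + 2).
Substituting s = -4 gives 18.

18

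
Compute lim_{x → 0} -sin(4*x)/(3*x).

-4/3

Substitution gives 0/0.
Write it as (4/(-3))·sin(4x)/(4x); since sin(u)/u → 1, the limit is -4/3.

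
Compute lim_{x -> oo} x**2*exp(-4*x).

0

Write as x^2/e^{4x}, an ∞/∞ form.
Exponential growth dominates any polynomial, so repeated L'Hôpital (or the standard result) gives 0.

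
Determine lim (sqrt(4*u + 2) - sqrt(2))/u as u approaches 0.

A 0/0 form; rationalise with √(2 + 4u) + √2. This collapses the numerator to 4u, leaving 4/(√(2 + 4u) + √2) → 4/(2√2) = √(2).

√(2)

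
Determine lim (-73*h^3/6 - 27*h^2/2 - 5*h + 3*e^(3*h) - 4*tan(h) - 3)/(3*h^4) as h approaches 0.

Substitution gives 0/0 (the numerator vanishes to order 4).
Expand each term to order h^4: the coefficient of h^4 in -4·tan(h) is 0 and in 3·e^(3h) is 81/8.
Lower-order terms cancel with the polynomial part, so the numerator is (81/8)·h^4 + o(h^4), and the limit is (81/8)/(3) = 27/8.

27/8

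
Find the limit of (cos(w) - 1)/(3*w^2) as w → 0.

-1/6

Direct substitution gives 0/0.
Apply L'Hôpital: lim (-sin(w))/(6*w), still 0/0.
After 2 applications of L'Hôpital's rule the quotient is (-cos(w))/(6); substituting w = 0 gives -1/6.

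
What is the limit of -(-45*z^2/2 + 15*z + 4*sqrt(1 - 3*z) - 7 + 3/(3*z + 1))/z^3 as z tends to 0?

Substitution gives 0/0; apply L'Hôpital's rule 3 times.
After differentiating numerator and denominator 3 times the quotient is (-486/(3*z + 1)^4 - 81/(2*(1 - 3*z)^(5/2)))/(-6); at z = 0 this is 351/4.

351/4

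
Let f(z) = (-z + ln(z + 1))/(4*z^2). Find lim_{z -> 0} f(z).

Direct substitution gives 0/0.
Apply L'Hôpital: lim (-1 + 1/(z + 1))/(8*z), still 0/0.
After 2 applications of L'Hôpital's rule the quotient is (-1/(z + 1)^2)/(8); substituting z = 0 gives -1/8.

-1/8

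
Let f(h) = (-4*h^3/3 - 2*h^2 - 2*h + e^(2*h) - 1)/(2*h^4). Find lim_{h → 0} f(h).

1/3

Direct substitution gives 0/0.
Apply L'Hôpital: lim (-4*h^2 - 4*h + 2*e^(2*h) - 2)/(8*h^3), still 0/0.
Apply L'Hôpital: lim (-8*h + 4*e^(2*h) - 4)/(24*h^2), still 0/0.
Apply L'Hôpital: lim (8*e^(2*h) - 8)/(48*h), still 0/0.
After 4 applications of L'Hôpital's rule the quotient is (16*e^(2*h))/(48); substituting h = 0 gives 1/3.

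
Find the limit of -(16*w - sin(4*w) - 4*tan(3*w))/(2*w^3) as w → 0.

Substitution gives 0/0; apply L'Hôpital's rule 3 times.
After differentiating numerator and denominator 3 times the quotient is (64*cos(4*w) - 648*tan(3*w)^4 - 864*tan(3*w)^2 - 216)/(-12); at w = 0 this is 38/3.

38/3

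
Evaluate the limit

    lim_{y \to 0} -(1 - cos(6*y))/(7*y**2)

Substitution gives 0/0.
Use (1 − cos u)/u² → 1/2 with u = 6y: the limit is 6²/(2·(-7)) = -18/7.

-18/7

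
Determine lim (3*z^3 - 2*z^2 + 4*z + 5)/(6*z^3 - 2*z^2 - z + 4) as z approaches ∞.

1/2

Numerator and denominator both have degree 3.
Dividing every term by z^3, all lower-order terms vanish and the limit is the ratio of leading coefficients, 3/(6) = 1/2.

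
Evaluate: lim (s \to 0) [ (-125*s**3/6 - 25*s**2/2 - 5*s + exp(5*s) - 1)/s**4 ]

625/24

Direct substitution gives 0/0.
Apply L'Hôpital: lim (-125*s^2/2 - 25*s + 5*e^(5*s) - 5)/(4*s^3), still 0/0.
Apply L'Hôpital: lim (-125*s + 25*e^(5*s) - 25)/(12*s^2), still 0/0.
Apply L'Hôpital: lim (125*e^(5*s) - 125)/(24*s), still 0/0.
After 4 applications of L'Hôpital's rule the quotient is (625*e^(5*s))/(24); substituting s = 0 gives 625/24.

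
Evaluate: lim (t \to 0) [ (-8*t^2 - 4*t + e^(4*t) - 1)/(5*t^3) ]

32/15

Direct substitution gives 0/0.
Apply L'Hôpital: lim (-16*t + 4*e^(4*t) - 4)/(15*t^2), still 0/0.
Apply L'Hôpital: lim (16*e^(4*t) - 16)/(30*t), still 0/0.
After 3 applications of L'Hôpital's rule the quotient is (64*e^(4*t))/(30); substituting t = 0 gives 32/15.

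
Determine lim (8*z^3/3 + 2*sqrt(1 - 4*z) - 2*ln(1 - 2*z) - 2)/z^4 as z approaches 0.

-12

Substitution gives 0/0 (the numerator vanishes to order 4).
Expand each term to order z^4: the coefficient of z^4 in -2·ln(1 - 2z) is 8 and in 2·√(1 - 4z) is -20.
Lower-order terms cancel with the polynomial part, so the numerator is (-12)·z^4 + o(z^4), and the limit is (-12)/(1) = -12.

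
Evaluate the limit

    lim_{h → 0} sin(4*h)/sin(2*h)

2

Substitution gives 0/0.
Divide numerator and denominator by h: sin(4h)/h → 4 and sin(2h)/h → 2, so the limit is 1·4/2 = 2.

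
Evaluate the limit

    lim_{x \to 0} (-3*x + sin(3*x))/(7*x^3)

Direct substitution gives 0/0.
Apply L'Hôpital: lim (3*cos(3*x) - 3)/(21*x^2), still 0/0.
Apply L'Hôpital: lim (-9*sin(3*x))/(42*x), still 0/0.
After 3 applications of L'Hôpital's rule the quotient is (-27*cos(3*x))/(42); substituting x = 0 gives -9/14.

-9/14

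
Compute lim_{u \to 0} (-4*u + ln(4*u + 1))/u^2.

Direct substitution gives 0/0.
Apply L'Hôpital: lim (-4 + 4/(4*u + 1))/(2*u), still 0/0.
After 2 applications of L'Hôpital's rule the quotient is (-16/(4*u + 1)^2)/(2); substituting u = 0 gives -8.

-8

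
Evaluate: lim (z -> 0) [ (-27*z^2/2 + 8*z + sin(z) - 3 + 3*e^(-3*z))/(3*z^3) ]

Substitution gives 0/0 (the numerator vanishes to order 3).
Expand each term to order z^3: the coefficient of z^3 in 3·e^(-3z) is -27/2 and in sin(z) is -1/6.
Lower-order terms cancel with the polynomial part, so the numerator is (-41/3)·z^3 + o(z^3), and the limit is (-41/3)/(3) = -41/9.

-41/9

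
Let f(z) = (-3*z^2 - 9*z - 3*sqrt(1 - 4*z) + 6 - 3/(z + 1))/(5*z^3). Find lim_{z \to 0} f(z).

Substitution gives 0/0 (the numerator vanishes to order 3).
Expand each term to order z^3: the coefficient of z^3 in -3·√(1 - 4z) is 12 and in -3·1/(1 + z) is 3.
Lower-order terms cancel with the polynomial part, so the numerator is (15)·z^3 + o(z^3), and the limit is (15)/(5) = 3.

3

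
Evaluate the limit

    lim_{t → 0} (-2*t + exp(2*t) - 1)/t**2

2

Direct substitution gives 0/0.
Apply L'Hôpital: lim (2*e^(2*t) - 2)/(2*t), still 0/0.
After 2 applications of L'Hôpital's rule the quotient is (4*e^(2*t))/(2); substituting t = 0 gives 2.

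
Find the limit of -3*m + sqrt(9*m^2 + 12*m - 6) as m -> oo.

2

This has the form ∞ − ∞. Multiply and divide by the conjugate √(9*m^2 + 12*m - 6) + 3m.
That gives (12m - 6) / (√(9*m^2 + 12*m - 6) + 3m).
Divide numerator and denominator by m: the limit is 12/(2·3) = 2.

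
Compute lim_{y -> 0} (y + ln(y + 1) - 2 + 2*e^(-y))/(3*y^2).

Substitution gives 0/0 (the numerator vanishes to order 2).
Expand each term to order y^2: the coefficient of y^2 in 2·e^(-y) is 1 and in ln(1 + y) is -1/2.
Lower-order terms cancel with the polynomial part, so the numerator is (1/2)·y^2 + o(y^2), and the limit is (1/2)/(3) = 1/6.

1/6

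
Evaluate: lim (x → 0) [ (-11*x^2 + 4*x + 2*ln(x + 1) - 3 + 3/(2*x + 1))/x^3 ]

-70/3

Substitution gives 0/0 (the numerator vanishes to order 3).
Expand each term to order x^3: the coefficient of x^3 in 3·1/(1 + 2x) is -24 and in 2·ln(1 + x) is 2/3.
Lower-order terms cancel with the polynomial part, so the numerator is (-70/3)·x^3 + o(x^3), and the limit is (-70/3)/(1) = -70/3.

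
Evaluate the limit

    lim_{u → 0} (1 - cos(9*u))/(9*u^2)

Substitution gives 0/0.
Use (1 − cos θ)/θ² → 1/2 with θ = 9u: the limit is 9²/(2·9) = 9/2.

9/2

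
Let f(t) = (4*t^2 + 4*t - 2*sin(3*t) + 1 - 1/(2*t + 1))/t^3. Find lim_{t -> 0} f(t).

Substitution gives 0/0; apply L'Hôpital's rule 3 times.
After differentiating numerator and denominator 3 times the quotient is (54*cos(3*t) + 48/(2*t + 1)^4)/(6); at t = 0 this is 17.

17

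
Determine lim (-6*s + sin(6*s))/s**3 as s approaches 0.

Direct substitution gives 0/0.
Apply L'Hôpital: lim (6*cos(6*s) - 6)/(3*s^2), still 0/0.
Apply L'Hôpital: lim (-36*sin(6*s))/(6*s), still 0/0.
After 3 applications of L'Hôpital's rule the quotient is (-216*cos(6*s))/(6); substituting s = 0 gives -36.

-36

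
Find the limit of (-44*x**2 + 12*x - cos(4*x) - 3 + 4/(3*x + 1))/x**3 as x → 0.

Substitution gives 0/0 (the numerator vanishes to order 3).
Expand each term to order x^3: the coefficient of x^3 in −cos(4x) is 0 and in 4·1/(1 + 3x) is -108.
Lower-order terms cancel with the polynomial part, so the numerator is (-108)·x^3 + o(x^3), and the limit is (-108)/(1) = -108.

-108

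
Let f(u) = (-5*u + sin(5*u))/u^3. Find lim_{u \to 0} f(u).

-125/6

Direct substitution gives 0/0.
Apply L'Hôpital: lim (5*cos(5*u) - 5)/(3*u^2), still 0/0.
Apply L'Hôpital: lim (-25*sin(5*u))/(6*u), still 0/0.
After 3 applications of L'Hôpital's rule the quotient is (-125*cos(5*u))/(6); substituting u = 0 gives -125/6.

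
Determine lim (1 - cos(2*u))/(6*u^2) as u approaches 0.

1/3

Substitution gives 0/0.
Use (1 − cos θ)/θ² → 1/2 with θ = 2u: the limit is 2²/(2·6) = 1/3.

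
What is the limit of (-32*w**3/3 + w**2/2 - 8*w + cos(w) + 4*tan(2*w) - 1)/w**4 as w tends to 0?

1/24

Substitution gives 0/0 (the numerator vanishes to order 4).
Expand each term to order w^4: the coefficient of w^4 in 4·tan(2w) is 0 and in cos(w) is 1/24.
Lower-order terms cancel with the polynomial part, so the numerator is (1/24)·w^4 + o(w^4), and the limit is (1/24)/(1) = 1/24.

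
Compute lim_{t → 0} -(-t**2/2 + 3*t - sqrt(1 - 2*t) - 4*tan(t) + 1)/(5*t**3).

1/6

Substitution gives 0/0; apply L'Hôpital's rule 3 times.
After differentiating numerator and denominator 3 times the quotient is (16/cos(t)^2 - 24/cos(t)^4 + 3/(1 - 2*t)^(5/2))/(-30); at t = 0 this is 1/6.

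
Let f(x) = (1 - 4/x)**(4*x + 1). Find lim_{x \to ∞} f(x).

Write it as [(1 - 4/x)^x]^(4) · (1 - 4/x)^(1). The bracketed term tends to e^(-4) and the second factor to 1, so the limit is e^(-16).

e^(-16)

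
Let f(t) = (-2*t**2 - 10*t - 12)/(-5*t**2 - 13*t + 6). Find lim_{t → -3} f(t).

At t = -3 both the top and bottom vanish — a removable singularity. Factoring out (t + 3) from each leaves (-2*t - 4)/(2 - 5*t), which at t = -3 equals 2/17.

2/17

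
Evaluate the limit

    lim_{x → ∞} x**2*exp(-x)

Write as x^2/e^{1x}, an ∞/∞ form.
Exponential growth dominates any polynomial, so repeated L'Hôpital (or the standard result) gives 0.

0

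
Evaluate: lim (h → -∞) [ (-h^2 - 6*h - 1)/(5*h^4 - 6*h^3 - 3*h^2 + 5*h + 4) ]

0

The denominator has degree 4 and the numerator degree 2. Dividing numerator and denominator by h^4 sends every term to 0 except the leading denominator term, so the limit is 0.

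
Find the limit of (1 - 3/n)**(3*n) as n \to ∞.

Let L be the limit and take ln: ln L = lim (3n)·ln(1 - 3/n) = lim (3n)·(-3/n + O(1/n²)) = -9.
Hence L = e^(-9).

e^(-9)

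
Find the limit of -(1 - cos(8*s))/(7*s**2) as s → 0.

-32/7

Substitution gives 0/0.
Use (1 − cos u)/u² → 1/2 with u = 8s: the limit is 8²/(2·(-7)) = -32/7.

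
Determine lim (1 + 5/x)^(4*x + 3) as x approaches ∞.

Let L be the limit and take ln: ln L = lim (4x + 3)·ln(1 + 5/x) = lim (4x + 3)·(5/x + O(1/x²)) = 20.
Hence L = e^(20).

e^(20)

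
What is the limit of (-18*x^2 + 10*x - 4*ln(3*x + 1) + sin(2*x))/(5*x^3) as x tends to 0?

Substitution gives 0/0; apply L'Hôpital's rule 3 times.
After differentiating numerator and denominator 3 times the quotient is (-8*cos(2*x) - 216/(3*x + 1)^3)/(30); at x = 0 this is -112/15.

-112/15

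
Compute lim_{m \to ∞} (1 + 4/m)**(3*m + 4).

The base → 1 and the exponent → ∞: a 1^∞ form.
Take logarithms: (3m + 4)·ln(1 + 4/m). Since ln(1+u) ~ u for small u, this behaves like (3m)·(4/m) → 12.
So the limit is e^(12).

e^(12)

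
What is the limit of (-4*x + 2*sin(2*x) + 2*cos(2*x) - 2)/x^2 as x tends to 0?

Substitution gives 0/0; apply L'Hôpital's rule 2 times.
After differentiating numerator and denominator 2 times the quotient is (-8*sqrt(2)*sin(2*x + pi/4))/(2); at x = 0 this is -4.

-4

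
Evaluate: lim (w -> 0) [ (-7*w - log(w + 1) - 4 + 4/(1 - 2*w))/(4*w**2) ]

Substitution gives 0/0 (the numerator vanishes to order 2).
Expand each term to order w^2: the coefficient of w^2 in −ln(1 + w) is 1/2 and in 4·1/(1 - 2w) is 16.
Lower-order terms cancel with the polynomial part, so the numerator is (33/2)·w^2 + o(w^2), and the limit is (33/2)/(4) = 33/8.

33/8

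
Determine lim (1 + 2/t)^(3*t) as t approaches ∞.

e^(6)

Let L be the limit and take ln: ln L = lim (3t)·ln(1 + 2/t) = lim (3t)·(2/t + O(1/t²)) = 6.
Hence L = e^(6).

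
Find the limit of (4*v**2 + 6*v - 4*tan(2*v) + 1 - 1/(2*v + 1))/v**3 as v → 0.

Substitution gives 0/0 (the numerator vanishes to order 3).
Expand each term to order v^3: the coefficient of v^3 in -4·tan(2v) is -32/3 and in −1/(1 + 2v) is 8.
Lower-order terms cancel with the polynomial part, so the numerator is (-8/3)·v^3 + o(v^3), and the limit is (-8/3)/(1) = -8/3.

-8/3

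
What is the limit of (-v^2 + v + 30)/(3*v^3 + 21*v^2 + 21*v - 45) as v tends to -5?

11/36

At v = -5 both the top and bottom vanish — a removable singularity. Factoring out (v + 5) from each leaves (6 - v)/(3*v^2 + 6*v - 9), which at v = -5 equals 11/36.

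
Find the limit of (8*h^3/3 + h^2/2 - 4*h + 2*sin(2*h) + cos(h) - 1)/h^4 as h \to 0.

1/24

Substitution gives 0/0; apply L'Hôpital's rule 4 times.
After differentiating numerator and denominator 4 times the quotient is ((64*sin(h) + 1)*cos(h))/(24); at h = 0 this is 1/24.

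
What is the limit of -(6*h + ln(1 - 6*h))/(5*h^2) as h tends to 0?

Direct substitution gives 0/0.
Apply L'Hôpital: lim (6 - 6/(1 - 6*h))/(-10*h), still 0/0.
After 2 applications of L'Hôpital's rule the quotient is (-36/(1 - 6*h)^2)/(-10); substituting h = 0 gives 18/5.

18/5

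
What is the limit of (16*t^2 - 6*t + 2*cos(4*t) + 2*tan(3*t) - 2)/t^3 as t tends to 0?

Substitution gives 0/0; apply L'Hôpital's rule 3 times.
After differentiating numerator and denominator 3 times the quotient is (128*sin(4*t) + 324*tan(3*t)^4 + 432*tan(3*t)^2 + 108)/(6); at t = 0 this is 18.

18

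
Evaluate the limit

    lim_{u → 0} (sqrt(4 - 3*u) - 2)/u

Substitution gives 0/0. Multiply numerator and denominator by the conjugate √(4 - 3u) + √4.
The numerator becomes (4 - 3u) − 4 = -3u, so the expression simplifies to -3/(√(4 - 3u) + √4).
Letting u → 0 gives -3/(2√4) = -3/4.

-3/4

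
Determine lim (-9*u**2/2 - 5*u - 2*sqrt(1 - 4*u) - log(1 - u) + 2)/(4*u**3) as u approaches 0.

25/12

Substitution gives 0/0; apply L'Hôpital's rule 3 times.
After differentiating numerator and denominator 3 times the quotient is (-2/(u - 1)^3 + 48/(1 - 4*u)^(5/2))/(24); at u = 0 this is 25/12.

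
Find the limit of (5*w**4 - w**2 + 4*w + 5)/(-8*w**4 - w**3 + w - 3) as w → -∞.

-5/8

Numerator and denominator both have degree 4.
Dividing every term by w^4, all lower-order terms vanish and the limit is the ratio of leading coefficients, 5/(-8) = -5/8.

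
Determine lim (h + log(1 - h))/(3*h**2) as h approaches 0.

-1/6

Direct substitution gives 0/0.
Apply L'Hôpital: lim (1 - 1/(1 - h))/(6*h), still 0/0.
After 2 applications of L'Hôpital's rule the quotient is (-1/(1 - h)^2)/(6); substituting h = 0 gives -1/6.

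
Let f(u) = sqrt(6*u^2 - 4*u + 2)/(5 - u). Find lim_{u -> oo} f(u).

-√(6)

For large |u|, √(6*u^2 - 4*u + 2) ≈ √6·|u| and the denominator ≈ -u.
Since u → +∞, |u| = u, giving √6/(-1) = -√(6).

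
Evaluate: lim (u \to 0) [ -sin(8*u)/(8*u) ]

-1

Substitution gives 0/0.
Write it as (8/(-8))·sin(8u)/(8u); since sin(θ)/θ → 1, the limit is -1.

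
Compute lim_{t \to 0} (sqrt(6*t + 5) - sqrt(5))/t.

3*√(5)/5

Substitution gives 0/0. Multiply numerator and denominator by the conjugate √(5 + 6t) + √5.
The numerator becomes (5 + 6t) − 5 = 6t, so the expression simplifies to 6/(√(5 + 6t) + √5).
Letting t → 0 gives 6/(2√5) = 3*√(5)/5.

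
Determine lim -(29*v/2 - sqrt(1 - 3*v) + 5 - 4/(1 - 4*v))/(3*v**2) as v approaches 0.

503/24

Substitution gives 0/0 (the numerator vanishes to order 2).
Expand each term to order v^2: the coefficient of v^2 in -4·1/(1 - 4v) is -64 and in −√(1 - 3v) is 9/8.
Lower-order terms cancel with the polynomial part, so the numerator is (-503/8)·v^2 + o(v^2), and the limit is (-503/8)/(-3) = 503/24.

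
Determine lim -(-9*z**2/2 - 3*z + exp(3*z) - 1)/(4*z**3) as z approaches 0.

Direct substitution gives 0/0.
Apply L'Hôpital: lim (-9*z + 3*e^(3*z) - 3)/(-12*z^2), still 0/0.
Apply L'Hôpital: lim (9*e^(3*z) - 9)/(-24*z), still 0/0.
After 3 applications of L'Hôpital's rule the quotient is (27*e^(3*z))/(-24); substituting z = 0 gives -9/8.

-9/8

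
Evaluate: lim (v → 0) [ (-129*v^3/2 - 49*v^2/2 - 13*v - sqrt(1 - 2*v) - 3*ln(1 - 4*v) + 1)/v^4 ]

Substitution gives 0/0; apply L'Hôpital's rule 4 times.
After differentiating numerator and denominator 4 times the quotient is (4608/(4*v - 1)^4 + 15/(1 - 2*v)^(7/2))/(24); at v = 0 this is 1541/8.

1541/8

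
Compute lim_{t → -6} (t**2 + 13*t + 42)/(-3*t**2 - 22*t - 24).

1/14

Since t = -6 makes numerator and denominator zero, (t + 6) divides both.
Cancelling it gives (t + 7)/(-3*t - 4); now plug in t = -6 to get 1/14.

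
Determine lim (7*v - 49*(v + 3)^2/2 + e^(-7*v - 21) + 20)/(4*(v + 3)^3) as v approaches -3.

-343/24

Direct substitution gives 0/0.
Apply L'Hôpital: lim (-49*v - 7*e^(-7*v - 21) - 140)/(12*(v + 3)^2), still 0/0.
Apply L'Hôpital: lim (49*e^(-7*v - 21) - 49)/(24*v + 72), still 0/0.
After 3 applications of L'Hôpital's rule the quotient is (-343*e^(-7*v - 21))/(24); substituting v = -3 gives -343/24.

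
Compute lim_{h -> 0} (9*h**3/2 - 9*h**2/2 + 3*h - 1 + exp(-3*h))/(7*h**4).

Direct substitution gives 0/0.
Apply L'Hôpital: lim (27*h^2/2 - 9*h + 3 - 3*e^(-3*h))/(28*h^3), still 0/0.
Apply L'Hôpital: lim (27*h - 9 + 9*e^(-3*h))/(84*h^2), still 0/0.
Apply L'Hôpital: lim (27 - 27*e^(-3*h))/(168*h), still 0/0.
After 4 applications of L'Hôpital's rule the quotient is (81*e^(-3*h))/(168); substituting h = 0 gives 27/56.

27/56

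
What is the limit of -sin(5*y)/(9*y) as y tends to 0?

-5/9

Substitution gives 0/0.
Write it as (5/(-9))·sin(5y)/(5y); since sin(u)/u → 1, the limit is -5/9.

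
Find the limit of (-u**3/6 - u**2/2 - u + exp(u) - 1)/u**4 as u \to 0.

1/24

Direct substitution gives 0/0.
Apply L'Hôpital: lim (-u^2/2 - u + e^(u) - 1)/(4*u^3), still 0/0.
Apply L'Hôpital: lim (-u + e^(u) - 1)/(12*u^2), still 0/0.
Apply L'Hôpital: lim (e^(u) - 1)/(24*u), still 0/0.
After 4 applications of L'Hôpital's rule the quotient is (e^(u))/(24); substituting u = 0 gives 1/24.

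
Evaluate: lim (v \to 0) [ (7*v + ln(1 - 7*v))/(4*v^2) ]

-49/8

Direct substitution gives 0/0.
Apply L'Hôpital: lim (7 - 7/(1 - 7*v))/(8*v), still 0/0.
After 2 applications of L'Hôpital's rule the quotient is (-49/(1 - 7*v)^2)/(8); substituting v = 0 gives -49/8.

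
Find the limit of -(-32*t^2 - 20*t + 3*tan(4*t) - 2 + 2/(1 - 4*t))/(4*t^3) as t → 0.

-48

Substitution gives 0/0; apply L'Hôpital's rule 3 times.
After differentiating numerator and denominator 3 times the quotient is (1152*tan(4*t)^2/cos(4*t)^2 + 384/cos(4*t)^2 + 768/(4*t - 1)^4)/(-24); at t = 0 this is -48.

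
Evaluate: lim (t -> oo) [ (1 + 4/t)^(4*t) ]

e^(16)

Write it as [(1 + 4/t)^t]^(4) · (1 + 4/t)^(0). The bracketed term tends to e^(4) and the second factor to 1, so the limit is e^(16).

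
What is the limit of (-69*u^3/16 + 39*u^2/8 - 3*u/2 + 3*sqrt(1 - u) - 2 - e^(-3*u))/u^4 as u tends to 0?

-447/128

Substitution gives 0/0; apply L'Hôpital's rule 4 times.
After differentiating numerator and denominator 4 times the quotient is (-81*e^(-3*u) - 45/(16*(1 - u)^(7/2)))/(24); at u = 0 this is -447/128.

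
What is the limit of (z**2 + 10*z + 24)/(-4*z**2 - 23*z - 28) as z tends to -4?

2/9

At z = -4 both the top and bottom vanish — a removable singularity. Factoring out (z + 4) from each leaves (z + 6)/(-4*z - 7), which at z = -4 equals 2/9.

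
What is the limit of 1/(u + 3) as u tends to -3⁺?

∞

As u → -3⁺, (u + 3) → 0⁺, so (u + 3)^1 → 0⁺ and 1/(u + 3)^1 → ∞.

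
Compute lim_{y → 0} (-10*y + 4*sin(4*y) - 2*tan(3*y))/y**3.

-182/3

Substitution gives 0/0 (the numerator vanishes to order 3).
Expand each term to order y^3: the coefficient of y^3 in -2·tan(3y) is -18 and in 4·sin(4y) is -128/3.
Lower-order terms cancel with the polynomial part, so the numerator is (-182/3)·y^3 + o(y^3), and the limit is (-182/3)/(1) = -182/3.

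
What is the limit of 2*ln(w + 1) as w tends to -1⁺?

As w → -1⁺, w + 1 → 0⁺ and ln(w + 1) → −∞.
Multiplying by 2 gives -∞.

-∞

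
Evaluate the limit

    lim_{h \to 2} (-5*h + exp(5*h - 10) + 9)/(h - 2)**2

25/2

Direct substitution gives 0/0.
Apply L'Hôpital: lim (5*e^(5*h - 10) - 5)/(2*h - 4), still 0/0.
After 2 applications of L'Hôpital's rule the quotient is (25*e^(5*h - 10))/(2); substituting h = 2 gives 25/2.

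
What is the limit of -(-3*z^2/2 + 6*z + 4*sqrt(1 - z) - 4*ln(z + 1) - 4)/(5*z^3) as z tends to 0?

19/60

Substitution gives 0/0; apply L'Hôpital's rule 3 times.
After differentiating numerator and denominator 3 times the quotient is (-8/(z + 1)^3 - 3/(2*(1 - z)^(5/2)))/(-30); at z = 0 this is 19/60.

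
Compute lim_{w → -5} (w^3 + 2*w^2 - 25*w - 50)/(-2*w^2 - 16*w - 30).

Direct substitution gives 0/0, so factor. Both numerator and denominator have (w + 5) as a factor.
After cancelling, the expression reduces to (w^2 - 3*w - 10)/(-2*w - 6).
Substituting w = -5 gives 15/2.

15/2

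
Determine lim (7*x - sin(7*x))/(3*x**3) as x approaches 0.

343/18

Direct substitution gives 0/0.
Apply L'Hôpital: lim (7 - 7*cos(7*x))/(9*x^2), still 0/0.
Apply L'Hôpital: lim (49*sin(7*x))/(18*x), still 0/0.
After 3 applications of L'Hôpital's rule the quotient is (343*cos(7*x))/(18); substituting x = 0 gives 343/18.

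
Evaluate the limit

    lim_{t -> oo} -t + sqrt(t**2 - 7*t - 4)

This has the form ∞ − ∞. Multiply and divide by the conjugate √(t^2 - 7*t - 4) + t.
That gives (-7t - 4) / (√(t^2 - 7*t - 4) + t).
Divide numerator and denominator by t: the limit is -7/(2·1) = -7/2.

-7/2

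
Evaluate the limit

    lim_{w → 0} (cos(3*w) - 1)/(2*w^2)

-9/4

Direct substitution gives 0/0.
Apply L'Hôpital: lim (-3*sin(3*w))/(4*w), still 0/0.
After 2 applications of L'Hôpital's rule the quotient is (-9*cos(3*w))/(4); substituting w = 0 gives -9/4.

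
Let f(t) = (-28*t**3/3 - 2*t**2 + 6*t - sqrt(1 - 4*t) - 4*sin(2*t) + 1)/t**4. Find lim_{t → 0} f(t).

Substitution gives 0/0 (the numerator vanishes to order 4).
Expand each term to order t^4: the coefficient of t^4 in -4·sin(2t) is 0 and in −√(1 - 4t) is 10.
Lower-order terms cancel with the polynomial part, so the numerator is (10)·t^4 + o(t^4), and the limit is (10)/(1) = 10.

10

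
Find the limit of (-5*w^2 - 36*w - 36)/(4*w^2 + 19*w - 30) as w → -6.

-24/29

Direct substitution gives 0/0, so factor. Both numerator and denominator have (w + 6) as a factor.
After cancelling, the expression reduces to (-5*w - 6)/(4*w - 5).
Substituting w = -6 gives -24/29.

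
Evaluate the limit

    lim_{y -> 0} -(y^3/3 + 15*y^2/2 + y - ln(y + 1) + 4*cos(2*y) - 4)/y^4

Substitution gives 0/0 (the numerator vanishes to order 4).
Expand each term to order y^4: the coefficient of y^4 in 4·cos(2y) is 8/3 and in −ln(1 + y) is 1/4.
Lower-order terms cancel with the polynomial part, so the numerator is (35/12)·y^4 + o(y^4), and the limit is (35/12)/(-1) = -35/12.

-35/12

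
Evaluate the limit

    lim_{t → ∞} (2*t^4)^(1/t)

1

Base → ∞ and exponent → 0: an ∞^0 form.
Take logs: (1/t)·ln(2·t^4) = (ln 2 + 4·ln t)/t → 0.
So the limit is e^0 = 1.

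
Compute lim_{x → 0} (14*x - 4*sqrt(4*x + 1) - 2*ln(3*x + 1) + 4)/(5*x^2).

Substitution gives 0/0 (the numerator vanishes to order 2).
Expand each term to order x^2: the coefficient of x^2 in -4·√(1 + 4x) is 8 and in -2·ln(1 + 3x) is 9.
Lower-order terms cancel with the polynomial part, so the numerator is (17)·x^2 + o(x^2), and the limit is (17)/(5) = 17/5.

17/5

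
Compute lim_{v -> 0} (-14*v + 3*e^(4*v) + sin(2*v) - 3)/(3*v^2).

Substitution gives 0/0 (the numerator vanishes to order 2).
Expand each term to order v^2: the coefficient of v^2 in 3·e^(4v) is 24 and in sin(2v) is 0.
Lower-order terms cancel with the polynomial part, so the numerator is (24)·v^2 + o(v^2), and the limit is (24)/(3) = 8.

8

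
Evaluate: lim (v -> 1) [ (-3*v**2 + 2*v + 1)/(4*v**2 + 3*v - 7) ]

Direct substitution gives 0/0, so factor. Both numerator and denominator have (v - 1) as a factor.
After cancelling, the expression reduces to (-3*v - 1)/(4*v + 7).
Substituting v = 1 gives -4/11.

-4/11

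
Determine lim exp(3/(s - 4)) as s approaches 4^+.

∞

As s → 4⁺, 3/(s - 4) → +∞, so e^(3/(s - 4)) → ∞.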